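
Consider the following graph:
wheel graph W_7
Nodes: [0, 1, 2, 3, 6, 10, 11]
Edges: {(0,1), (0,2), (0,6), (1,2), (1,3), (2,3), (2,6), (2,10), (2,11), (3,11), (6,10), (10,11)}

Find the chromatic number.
χ(G) = 3

Clique number ω(G) = 3 (lower bound: χ ≥ ω).
The clique on [0, 1, 2] has size 3, forcing χ ≥ 3, and the coloring below uses 3 colors, so χ(G) = 3.
A valid 3-coloring: color 1: [2]; color 2: [0, 3, 10]; color 3: [1, 6, 11].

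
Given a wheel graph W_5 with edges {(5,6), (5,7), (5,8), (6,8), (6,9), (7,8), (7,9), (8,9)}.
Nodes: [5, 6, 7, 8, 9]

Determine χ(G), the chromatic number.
χ(G) = 3

Clique number ω(G) = 3 (lower bound: χ ≥ ω).
The clique on [6, 8, 9] has size 3, forcing χ ≥ 3, and the coloring below uses 3 colors, so χ(G) = 3.
A valid 3-coloring: color 1: [8]; color 2: [6, 7]; color 3: [5, 9].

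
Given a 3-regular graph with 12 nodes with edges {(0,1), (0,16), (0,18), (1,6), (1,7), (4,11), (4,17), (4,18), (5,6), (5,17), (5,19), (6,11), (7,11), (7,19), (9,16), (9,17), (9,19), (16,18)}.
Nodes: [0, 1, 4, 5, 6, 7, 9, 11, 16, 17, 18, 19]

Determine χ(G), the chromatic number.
χ(G) = 3

Clique number ω(G) = 3 (lower bound: χ ≥ ω).
The clique on [0, 16, 18] has size 3, forcing χ ≥ 3, and the coloring below uses 3 colors, so χ(G) = 3.
A valid 3-coloring: color 1: [1, 5, 9, 11, 18]; color 2: [6, 16, 17, 19]; color 3: [0, 4, 7].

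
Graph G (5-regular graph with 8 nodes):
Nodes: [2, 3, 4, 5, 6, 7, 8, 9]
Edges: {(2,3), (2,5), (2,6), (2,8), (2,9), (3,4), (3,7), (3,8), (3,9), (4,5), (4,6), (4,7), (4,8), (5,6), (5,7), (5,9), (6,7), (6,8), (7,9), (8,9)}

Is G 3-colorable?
The clique on vertices [2, 3, 8, 9] has size 4 > 3, so it alone needs 4 colors.

No, G is not 3-colorable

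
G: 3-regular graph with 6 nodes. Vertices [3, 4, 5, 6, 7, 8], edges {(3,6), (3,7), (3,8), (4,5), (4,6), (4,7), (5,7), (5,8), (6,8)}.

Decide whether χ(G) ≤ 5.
A valid 5-coloring: color 1: [5, 6]; color 2: [3, 4]; color 3: [7, 8].
(χ(G) = 3 ≤ 5.)

Yes, G is 5-colorable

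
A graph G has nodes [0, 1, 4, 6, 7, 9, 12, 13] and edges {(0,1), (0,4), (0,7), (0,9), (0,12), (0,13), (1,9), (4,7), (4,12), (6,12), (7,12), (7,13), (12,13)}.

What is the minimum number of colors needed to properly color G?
Clique number ω(G) = 4 (lower bound: χ ≥ ω).
The clique on [0, 4, 7, 12] has size 4, forcing χ ≥ 4, and the coloring below uses 4 colors, so χ(G) = 4.
A valid 4-coloring: color 1: [0, 6]; color 2: [1, 12]; color 3: [7, 9]; color 4: [4, 13].

χ(G) = 4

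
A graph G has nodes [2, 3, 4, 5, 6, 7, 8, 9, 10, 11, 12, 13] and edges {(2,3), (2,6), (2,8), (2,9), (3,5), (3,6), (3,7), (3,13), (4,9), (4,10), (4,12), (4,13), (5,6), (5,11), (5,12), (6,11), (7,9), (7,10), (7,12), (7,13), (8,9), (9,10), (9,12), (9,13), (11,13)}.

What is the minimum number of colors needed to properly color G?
Clique number ω(G) = 3 (lower bound: χ ≥ ω).
The clique on [3, 7, 13] has size 3, forcing χ ≥ 3, and the coloring below uses 3 colors, so χ(G) = 3.
A valid 3-coloring: color 1: [3, 9, 11]; color 2: [6, 8, 10, 12, 13]; color 3: [2, 4, 5, 7].

χ(G) = 3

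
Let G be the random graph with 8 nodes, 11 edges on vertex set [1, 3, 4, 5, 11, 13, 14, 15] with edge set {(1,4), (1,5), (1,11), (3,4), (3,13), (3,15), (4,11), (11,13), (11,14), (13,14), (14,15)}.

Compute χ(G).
Clique number ω(G) = 3 (lower bound: χ ≥ ω).
The clique on [1, 4, 11] has size 3, forcing χ ≥ 3, and the coloring below uses 3 colors, so χ(G) = 3.
A valid 3-coloring: color 1: [3, 5, 11]; color 2: [1, 14]; color 3: [4, 13, 15].

χ(G) = 3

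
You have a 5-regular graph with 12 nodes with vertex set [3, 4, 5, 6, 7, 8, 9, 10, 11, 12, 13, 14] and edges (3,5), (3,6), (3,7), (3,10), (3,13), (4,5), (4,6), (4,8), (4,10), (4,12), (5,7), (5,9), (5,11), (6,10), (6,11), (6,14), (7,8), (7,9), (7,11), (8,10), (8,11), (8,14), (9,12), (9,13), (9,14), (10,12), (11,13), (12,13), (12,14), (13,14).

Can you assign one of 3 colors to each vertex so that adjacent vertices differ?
The clique on vertices [9, 12, 13, 14] has size 4 > 3, so it alone needs 4 colors.

No, G is not 3-colorable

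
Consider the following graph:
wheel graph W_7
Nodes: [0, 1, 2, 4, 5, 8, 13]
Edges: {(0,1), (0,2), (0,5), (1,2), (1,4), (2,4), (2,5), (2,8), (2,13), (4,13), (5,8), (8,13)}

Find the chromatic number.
χ(G) = 3

Clique number ω(G) = 3 (lower bound: χ ≥ ω).
The clique on [0, 1, 2] has size 3, forcing χ ≥ 3, and the coloring below uses 3 colors, so χ(G) = 3.
A valid 3-coloring: color 1: [2]; color 2: [1, 5, 13]; color 3: [0, 4, 8].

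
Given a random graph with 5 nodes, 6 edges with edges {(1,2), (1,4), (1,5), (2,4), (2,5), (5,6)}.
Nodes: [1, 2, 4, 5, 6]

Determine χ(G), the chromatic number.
Clique number ω(G) = 3 (lower bound: χ ≥ ω).
The clique on [1, 2, 4] has size 3, forcing χ ≥ 3, and the coloring below uses 3 colors, so χ(G) = 3.
A valid 3-coloring: color 1: [2, 6]; color 2: [1]; color 3: [4, 5].

χ(G) = 3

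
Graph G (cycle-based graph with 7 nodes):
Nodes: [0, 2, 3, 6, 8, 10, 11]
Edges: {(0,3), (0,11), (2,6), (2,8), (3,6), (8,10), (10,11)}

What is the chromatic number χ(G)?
χ(G) = 3

Clique number ω(G) = 2 (lower bound: χ ≥ ω).
Odd cycle [11, 0, 3, 6, 2, 8, 10] needs 3 colors (χ ≥ 3).
The coloring below uses 3 colors, so χ(G) = 3.
A valid 3-coloring: color 1: [3, 8, 11]; color 2: [0, 6, 10]; color 3: [2].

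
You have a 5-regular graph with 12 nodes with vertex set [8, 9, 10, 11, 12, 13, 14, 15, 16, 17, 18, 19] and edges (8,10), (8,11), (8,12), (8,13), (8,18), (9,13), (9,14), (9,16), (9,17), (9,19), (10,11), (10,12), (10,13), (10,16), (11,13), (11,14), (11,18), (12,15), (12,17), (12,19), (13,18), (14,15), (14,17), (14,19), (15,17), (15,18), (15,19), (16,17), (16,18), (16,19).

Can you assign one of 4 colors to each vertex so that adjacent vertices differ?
A valid 4-coloring: color 1: [8, 9, 15]; color 2: [12, 13, 14, 16]; color 3: [10, 17, 18, 19]; color 4: [11].
(χ(G) = 4 ≤ 4.)

Yes, G is 4-colorable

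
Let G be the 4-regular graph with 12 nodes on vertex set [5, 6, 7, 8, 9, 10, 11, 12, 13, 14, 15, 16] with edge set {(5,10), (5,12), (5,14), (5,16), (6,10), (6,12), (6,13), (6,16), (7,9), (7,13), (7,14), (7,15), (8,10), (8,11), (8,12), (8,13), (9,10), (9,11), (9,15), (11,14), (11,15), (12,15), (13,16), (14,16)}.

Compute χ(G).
Clique number ω(G) = 3 (lower bound: χ ≥ ω).
The clique on [5, 14, 16] has size 3, forcing χ ≥ 3, and the coloring below uses 3 colors, so χ(G) = 3.
A valid 3-coloring: color 1: [5, 13, 15]; color 2: [7, 10, 11, 12, 16]; color 3: [6, 8, 9, 14].

χ(G) = 3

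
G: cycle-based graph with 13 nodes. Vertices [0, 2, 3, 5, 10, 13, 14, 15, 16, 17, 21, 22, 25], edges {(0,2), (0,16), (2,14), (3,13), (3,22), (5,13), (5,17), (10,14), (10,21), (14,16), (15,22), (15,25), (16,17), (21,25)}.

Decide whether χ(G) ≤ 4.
A valid 4-coloring: color 1: [2, 3, 5, 15, 16, 21]; color 2: [0, 13, 14, 17, 22, 25]; color 3: [10].
(χ(G) = 3 ≤ 4.)

Yes, G is 4-colorable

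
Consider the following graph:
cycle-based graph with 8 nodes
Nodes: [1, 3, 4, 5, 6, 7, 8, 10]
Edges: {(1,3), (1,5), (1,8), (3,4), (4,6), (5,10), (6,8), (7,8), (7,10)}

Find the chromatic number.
χ(G) = 3

Clique number ω(G) = 2 (lower bound: χ ≥ ω).
Odd cycle [3, 4, 6, 8, 1] needs 3 colors (χ ≥ 3).
The coloring below uses 3 colors, so χ(G) = 3.
A valid 3-coloring: color 1: [1, 4, 7]; color 2: [3, 8, 10]; color 3: [5, 6].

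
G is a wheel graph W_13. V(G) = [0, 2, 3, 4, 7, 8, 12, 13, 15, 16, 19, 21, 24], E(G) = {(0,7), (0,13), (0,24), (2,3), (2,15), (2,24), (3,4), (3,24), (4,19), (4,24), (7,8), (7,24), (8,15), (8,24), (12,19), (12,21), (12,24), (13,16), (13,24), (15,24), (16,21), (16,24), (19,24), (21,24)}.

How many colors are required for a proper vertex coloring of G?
χ(G) = 3

Clique number ω(G) = 3 (lower bound: χ ≥ ω).
The clique on [0, 13, 24] has size 3, forcing χ ≥ 3, and the coloring below uses 3 colors, so χ(G) = 3.
A valid 3-coloring: color 1: [24]; color 2: [0, 2, 4, 8, 12, 16]; color 3: [3, 7, 13, 15, 19, 21].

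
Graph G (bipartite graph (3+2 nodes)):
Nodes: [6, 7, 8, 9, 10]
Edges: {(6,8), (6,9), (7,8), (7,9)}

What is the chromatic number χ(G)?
Clique number ω(G) = 2 (lower bound: χ ≥ ω).
The graph is bipartite (no odd cycle), so 2 colors suffice: χ(G) = 2.
A valid 2-coloring: color 1: [6, 7, 10]; color 2: [8, 9].

χ(G) = 2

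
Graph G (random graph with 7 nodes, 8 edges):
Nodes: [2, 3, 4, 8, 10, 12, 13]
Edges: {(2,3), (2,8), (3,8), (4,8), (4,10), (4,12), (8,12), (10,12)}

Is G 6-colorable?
A valid 6-coloring: color 1: [8, 10, 13]; color 2: [3, 12]; color 3: [2, 4].
(χ(G) = 3 ≤ 6.)

Yes, G is 6-colorable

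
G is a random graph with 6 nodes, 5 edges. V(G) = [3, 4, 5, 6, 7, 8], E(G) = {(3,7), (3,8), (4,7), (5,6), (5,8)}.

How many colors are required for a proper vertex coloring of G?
Clique number ω(G) = 2 (lower bound: χ ≥ ω).
The graph is bipartite (no odd cycle), so 2 colors suffice: χ(G) = 2.
A valid 2-coloring: color 1: [6, 7, 8]; color 2: [3, 4, 5].

χ(G) = 2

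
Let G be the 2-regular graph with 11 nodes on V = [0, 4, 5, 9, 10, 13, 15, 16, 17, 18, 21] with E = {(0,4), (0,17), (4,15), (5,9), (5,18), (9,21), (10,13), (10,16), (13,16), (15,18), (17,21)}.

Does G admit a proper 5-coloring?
Yes, G is 5-colorable

A valid 5-coloring: color 1: [4, 9, 10, 17, 18]; color 2: [0, 5, 13, 15, 21]; color 3: [16].
(χ(G) = 3 ≤ 5.)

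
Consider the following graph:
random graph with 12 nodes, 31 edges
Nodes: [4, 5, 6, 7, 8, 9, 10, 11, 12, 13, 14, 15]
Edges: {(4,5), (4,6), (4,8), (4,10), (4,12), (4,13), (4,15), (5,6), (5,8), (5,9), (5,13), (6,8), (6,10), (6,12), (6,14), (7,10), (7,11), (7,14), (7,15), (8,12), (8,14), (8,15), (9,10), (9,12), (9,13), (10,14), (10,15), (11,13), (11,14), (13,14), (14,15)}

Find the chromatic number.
Clique number ω(G) = 4 (lower bound: χ ≥ ω).
The clique on [4, 6, 8, 12] has size 4, forcing χ ≥ 4, and the coloring below uses 4 colors, so χ(G) = 4.
A valid 4-coloring: color 1: [4, 9, 14]; color 2: [5, 10, 11, 12]; color 3: [6, 13, 15]; color 4: [7, 8].

χ(G) = 4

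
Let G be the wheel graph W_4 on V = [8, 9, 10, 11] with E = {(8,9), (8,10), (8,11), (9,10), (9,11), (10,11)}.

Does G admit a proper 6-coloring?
A valid 6-coloring: color 1: [8]; color 2: [11]; color 3: [9]; color 4: [10].
(χ(G) = 4 ≤ 6.)

Yes, G is 6-colorable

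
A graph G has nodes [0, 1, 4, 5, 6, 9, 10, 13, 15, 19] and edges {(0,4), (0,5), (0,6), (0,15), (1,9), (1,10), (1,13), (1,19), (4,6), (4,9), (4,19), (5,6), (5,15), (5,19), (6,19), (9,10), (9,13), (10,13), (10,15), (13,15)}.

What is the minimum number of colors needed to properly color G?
χ(G) = 4

Clique number ω(G) = 4 (lower bound: χ ≥ ω).
The clique on [1, 9, 10, 13] has size 4, forcing χ ≥ 4, and the coloring below uses 4 colors, so χ(G) = 4.
A valid 4-coloring: color 1: [4, 5, 10]; color 2: [1, 6, 15]; color 3: [0, 13, 19]; color 4: [9].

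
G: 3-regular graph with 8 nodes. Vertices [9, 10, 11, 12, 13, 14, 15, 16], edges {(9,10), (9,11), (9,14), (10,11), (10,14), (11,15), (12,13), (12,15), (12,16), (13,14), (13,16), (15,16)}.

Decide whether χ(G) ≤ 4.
A valid 4-coloring: color 1: [10, 13, 15]; color 2: [11, 14, 16]; color 3: [9, 12].
(χ(G) = 3 ≤ 4.)

Yes, G is 4-colorable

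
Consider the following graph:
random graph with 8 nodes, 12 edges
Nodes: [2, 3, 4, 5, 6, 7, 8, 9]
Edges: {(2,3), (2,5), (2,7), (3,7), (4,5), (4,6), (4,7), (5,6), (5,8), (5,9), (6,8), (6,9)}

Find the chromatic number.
χ(G) = 3

Clique number ω(G) = 3 (lower bound: χ ≥ ω).
The clique on [2, 3, 7] has size 3, forcing χ ≥ 3, and the coloring below uses 3 colors, so χ(G) = 3.
A valid 3-coloring: color 1: [5, 7]; color 2: [2, 6]; color 3: [3, 4, 8, 9].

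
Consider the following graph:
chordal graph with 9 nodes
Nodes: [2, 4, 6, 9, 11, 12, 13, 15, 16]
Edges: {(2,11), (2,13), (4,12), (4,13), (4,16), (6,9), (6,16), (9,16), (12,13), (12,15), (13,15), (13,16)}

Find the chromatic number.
χ(G) = 3

Clique number ω(G) = 3 (lower bound: χ ≥ ω).
The clique on [6, 9, 16] has size 3, forcing χ ≥ 3, and the coloring below uses 3 colors, so χ(G) = 3.
A valid 3-coloring: color 1: [9, 11, 13]; color 2: [2, 12, 16]; color 3: [4, 6, 15].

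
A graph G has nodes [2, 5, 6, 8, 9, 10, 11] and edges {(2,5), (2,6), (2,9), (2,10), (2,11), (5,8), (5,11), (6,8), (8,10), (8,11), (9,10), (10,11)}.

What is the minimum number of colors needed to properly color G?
χ(G) = 3

Clique number ω(G) = 3 (lower bound: χ ≥ ω).
The clique on [8, 10, 11] has size 3, forcing χ ≥ 3, and the coloring below uses 3 colors, so χ(G) = 3.
A valid 3-coloring: color 1: [2, 8]; color 2: [5, 6, 10]; color 3: [9, 11].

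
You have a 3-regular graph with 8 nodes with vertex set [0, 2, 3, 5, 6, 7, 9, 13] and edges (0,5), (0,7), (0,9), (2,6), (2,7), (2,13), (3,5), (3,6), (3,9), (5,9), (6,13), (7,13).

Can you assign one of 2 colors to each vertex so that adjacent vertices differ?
No, G is not 2-colorable

The clique on vertices [0, 5, 9] has size 3 > 2, so it alone needs 3 colors.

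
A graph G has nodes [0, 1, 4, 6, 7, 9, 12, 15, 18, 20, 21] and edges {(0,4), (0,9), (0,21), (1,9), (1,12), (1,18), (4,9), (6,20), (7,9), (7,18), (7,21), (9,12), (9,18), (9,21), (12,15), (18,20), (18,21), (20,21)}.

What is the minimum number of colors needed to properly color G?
Clique number ω(G) = 4 (lower bound: χ ≥ ω).
The clique on [7, 9, 18, 21] has size 4, forcing χ ≥ 4, and the coloring below uses 4 colors, so χ(G) = 4.
A valid 4-coloring: color 1: [9, 15, 20]; color 2: [0, 6, 12, 18]; color 3: [1, 4, 21]; color 4: [7].

χ(G) = 4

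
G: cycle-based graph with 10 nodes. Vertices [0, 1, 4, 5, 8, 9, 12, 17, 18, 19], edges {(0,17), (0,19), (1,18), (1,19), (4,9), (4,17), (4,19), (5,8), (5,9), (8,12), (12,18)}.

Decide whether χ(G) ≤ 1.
Edge (0,17) forces its endpoints to differ, so 1 color is not enough.

No, G is not 1-colorable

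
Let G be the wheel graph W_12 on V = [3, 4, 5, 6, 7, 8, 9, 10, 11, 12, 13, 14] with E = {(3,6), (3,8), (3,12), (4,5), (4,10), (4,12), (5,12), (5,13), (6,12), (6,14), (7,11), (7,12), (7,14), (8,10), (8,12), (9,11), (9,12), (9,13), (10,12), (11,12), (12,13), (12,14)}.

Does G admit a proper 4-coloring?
Yes, G is 4-colorable

A valid 4-coloring: color 1: [12]; color 2: [3, 5, 9, 10, 14]; color 3: [4, 6, 7, 8, 13]; color 4: [11].
(χ(G) = 4 ≤ 4.)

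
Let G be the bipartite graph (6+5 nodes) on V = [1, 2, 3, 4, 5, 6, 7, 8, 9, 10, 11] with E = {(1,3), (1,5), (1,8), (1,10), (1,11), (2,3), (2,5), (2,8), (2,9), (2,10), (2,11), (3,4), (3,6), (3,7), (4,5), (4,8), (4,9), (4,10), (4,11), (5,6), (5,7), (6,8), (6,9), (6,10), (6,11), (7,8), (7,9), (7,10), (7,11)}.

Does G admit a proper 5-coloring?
Yes, G is 5-colorable

A valid 5-coloring: color 1: [1, 2, 4, 6, 7]; color 2: [3, 5, 8, 9, 10, 11].
(χ(G) = 2 ≤ 5.)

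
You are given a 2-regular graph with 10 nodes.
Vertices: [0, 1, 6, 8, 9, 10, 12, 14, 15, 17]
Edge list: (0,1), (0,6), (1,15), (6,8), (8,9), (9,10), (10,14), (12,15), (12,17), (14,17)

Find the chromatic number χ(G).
Clique number ω(G) = 2 (lower bound: χ ≥ ω).
The graph is bipartite (no odd cycle), so 2 colors suffice: χ(G) = 2.
A valid 2-coloring: color 1: [1, 6, 9, 12, 14]; color 2: [0, 8, 10, 15, 17].

χ(G) = 2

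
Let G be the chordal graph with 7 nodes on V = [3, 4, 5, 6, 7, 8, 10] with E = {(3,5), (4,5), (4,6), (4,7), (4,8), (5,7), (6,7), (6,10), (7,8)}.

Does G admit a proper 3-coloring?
A valid 3-coloring: color 1: [3, 4, 10]; color 2: [7]; color 3: [5, 6, 8].
(χ(G) = 3 ≤ 3.)

Yes, G is 3-colorable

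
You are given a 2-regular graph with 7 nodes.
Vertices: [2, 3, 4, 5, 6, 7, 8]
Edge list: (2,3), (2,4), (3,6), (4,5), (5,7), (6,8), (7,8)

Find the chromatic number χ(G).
χ(G) = 3

Clique number ω(G) = 2 (lower bound: χ ≥ ω).
Odd cycle [6, 8, 7, 5, 4, 2, 3] needs 3 colors (χ ≥ 3).
The coloring below uses 3 colors, so χ(G) = 3.
A valid 3-coloring: color 1: [2, 5, 6]; color 2: [3, 4, 8]; color 3: [7].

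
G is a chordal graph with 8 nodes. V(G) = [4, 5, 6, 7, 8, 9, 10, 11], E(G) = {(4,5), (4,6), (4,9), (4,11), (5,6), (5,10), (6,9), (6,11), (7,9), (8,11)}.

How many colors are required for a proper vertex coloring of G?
χ(G) = 3

Clique number ω(G) = 3 (lower bound: χ ≥ ω).
The clique on [4, 6, 9] has size 3, forcing χ ≥ 3, and the coloring below uses 3 colors, so χ(G) = 3.
A valid 3-coloring: color 1: [6, 7, 8, 10]; color 2: [4]; color 3: [5, 9, 11].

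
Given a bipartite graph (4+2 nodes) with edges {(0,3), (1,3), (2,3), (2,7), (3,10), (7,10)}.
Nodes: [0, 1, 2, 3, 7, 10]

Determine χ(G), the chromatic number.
χ(G) = 2

Clique number ω(G) = 2 (lower bound: χ ≥ ω).
The graph is bipartite (no odd cycle), so 2 colors suffice: χ(G) = 2.
A valid 2-coloring: color 1: [3, 7]; color 2: [0, 1, 2, 10].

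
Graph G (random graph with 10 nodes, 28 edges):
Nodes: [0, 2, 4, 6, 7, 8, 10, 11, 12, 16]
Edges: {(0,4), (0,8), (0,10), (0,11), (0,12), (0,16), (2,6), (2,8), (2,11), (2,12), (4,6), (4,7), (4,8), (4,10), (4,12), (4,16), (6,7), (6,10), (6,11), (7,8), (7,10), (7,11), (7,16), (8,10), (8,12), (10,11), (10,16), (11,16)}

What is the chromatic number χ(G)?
χ(G) = 4

Clique number ω(G) = 4 (lower bound: χ ≥ ω).
The clique on [0, 10, 11, 16] has size 4, forcing χ ≥ 4, and the coloring below uses 4 colors, so χ(G) = 4.
A valid 4-coloring: color 1: [4, 11]; color 2: [10, 12]; color 3: [0, 2, 7]; color 4: [6, 8, 16].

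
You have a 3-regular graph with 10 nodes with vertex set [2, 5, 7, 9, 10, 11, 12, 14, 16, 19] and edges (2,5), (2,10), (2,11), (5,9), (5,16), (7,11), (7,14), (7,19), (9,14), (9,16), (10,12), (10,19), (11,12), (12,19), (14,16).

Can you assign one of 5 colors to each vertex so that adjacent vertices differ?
A valid 5-coloring: color 1: [7, 9, 10]; color 2: [2, 16, 19]; color 3: [5, 11, 14]; color 4: [12].
(χ(G) = 3 ≤ 5.)

Yes, G is 5-colorable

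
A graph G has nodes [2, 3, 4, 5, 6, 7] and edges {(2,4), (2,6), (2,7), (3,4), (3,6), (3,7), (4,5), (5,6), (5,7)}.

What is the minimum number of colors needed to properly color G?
Clique number ω(G) = 2 (lower bound: χ ≥ ω).
The graph is bipartite (no odd cycle), so 2 colors suffice: χ(G) = 2.
A valid 2-coloring: color 1: [2, 3, 5]; color 2: [4, 6, 7].

χ(G) = 2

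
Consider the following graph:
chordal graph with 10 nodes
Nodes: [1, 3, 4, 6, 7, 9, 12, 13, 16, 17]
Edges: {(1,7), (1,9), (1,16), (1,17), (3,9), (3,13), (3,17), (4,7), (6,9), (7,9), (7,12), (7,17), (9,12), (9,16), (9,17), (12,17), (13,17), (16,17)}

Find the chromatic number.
χ(G) = 4

Clique number ω(G) = 4 (lower bound: χ ≥ ω).
The clique on [1, 9, 16, 17] has size 4, forcing χ ≥ 4, and the coloring below uses 4 colors, so χ(G) = 4.
A valid 4-coloring: color 1: [4, 6, 17]; color 2: [9, 13]; color 3: [3, 7, 16]; color 4: [1, 12].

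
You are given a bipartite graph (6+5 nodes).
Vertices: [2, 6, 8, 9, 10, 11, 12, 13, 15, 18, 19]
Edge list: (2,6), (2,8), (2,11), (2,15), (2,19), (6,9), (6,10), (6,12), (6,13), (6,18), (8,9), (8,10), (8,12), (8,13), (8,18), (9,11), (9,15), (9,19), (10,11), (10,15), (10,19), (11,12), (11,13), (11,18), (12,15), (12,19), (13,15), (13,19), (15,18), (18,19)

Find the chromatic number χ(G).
Clique number ω(G) = 2 (lower bound: χ ≥ ω).
The graph is bipartite (no odd cycle), so 2 colors suffice: χ(G) = 2.
A valid 2-coloring: color 1: [6, 8, 11, 15, 19]; color 2: [2, 9, 10, 12, 13, 18].

χ(G) = 2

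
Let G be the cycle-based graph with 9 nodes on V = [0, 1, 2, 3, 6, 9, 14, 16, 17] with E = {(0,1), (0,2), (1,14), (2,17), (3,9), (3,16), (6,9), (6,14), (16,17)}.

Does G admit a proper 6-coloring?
A valid 6-coloring: color 1: [0, 3, 6, 17]; color 2: [2, 9, 14, 16]; color 3: [1].
(χ(G) = 3 ≤ 6.)

Yes, G is 6-colorable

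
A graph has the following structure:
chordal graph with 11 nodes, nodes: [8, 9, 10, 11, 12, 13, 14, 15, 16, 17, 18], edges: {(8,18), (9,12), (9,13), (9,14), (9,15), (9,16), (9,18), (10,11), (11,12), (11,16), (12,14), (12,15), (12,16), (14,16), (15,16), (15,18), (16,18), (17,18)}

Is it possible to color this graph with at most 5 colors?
A valid 5-coloring: color 1: [8, 9, 11, 17]; color 2: [10, 13, 16]; color 3: [12, 18]; color 4: [14, 15].
(χ(G) = 4 ≤ 5.)

Yes, G is 5-colorable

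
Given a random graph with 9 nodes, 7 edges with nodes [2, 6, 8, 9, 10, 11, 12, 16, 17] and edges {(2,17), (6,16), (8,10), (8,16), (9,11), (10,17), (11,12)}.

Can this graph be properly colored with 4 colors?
Yes, G is 4-colorable

A valid 4-coloring: color 1: [2, 10, 11, 16]; color 2: [6, 8, 9, 12, 17].
(χ(G) = 2 ≤ 4.)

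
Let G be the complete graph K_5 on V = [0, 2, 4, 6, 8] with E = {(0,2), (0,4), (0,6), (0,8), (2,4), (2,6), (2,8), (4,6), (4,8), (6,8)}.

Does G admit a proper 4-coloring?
No, G is not 4-colorable

The clique on vertices [0, 2, 4, 6, 8] has size 5 > 4, so it alone needs 5 colors.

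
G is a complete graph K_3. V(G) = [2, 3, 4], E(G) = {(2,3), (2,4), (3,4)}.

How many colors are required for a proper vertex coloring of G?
Clique number ω(G) = 3 (lower bound: χ ≥ ω).
The clique on [2, 3, 4] has size 3, forcing χ ≥ 3, and the coloring below uses 3 colors, so χ(G) = 3.
A valid 3-coloring: color 1: [2]; color 2: [3]; color 3: [4].

χ(G) = 3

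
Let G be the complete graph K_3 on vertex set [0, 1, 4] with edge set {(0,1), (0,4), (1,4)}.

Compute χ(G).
Clique number ω(G) = 3 (lower bound: χ ≥ ω).
The clique on [0, 1, 4] has size 3, forcing χ ≥ 3, and the coloring below uses 3 colors, so χ(G) = 3.
A valid 3-coloring: color 1: [4]; color 2: [1]; color 3: [0].

χ(G) = 3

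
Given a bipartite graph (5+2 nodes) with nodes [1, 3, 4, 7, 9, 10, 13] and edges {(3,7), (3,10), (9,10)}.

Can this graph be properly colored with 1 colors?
No, G is not 1-colorable

Edge (3,10) forces its endpoints to differ, so 1 color is not enough.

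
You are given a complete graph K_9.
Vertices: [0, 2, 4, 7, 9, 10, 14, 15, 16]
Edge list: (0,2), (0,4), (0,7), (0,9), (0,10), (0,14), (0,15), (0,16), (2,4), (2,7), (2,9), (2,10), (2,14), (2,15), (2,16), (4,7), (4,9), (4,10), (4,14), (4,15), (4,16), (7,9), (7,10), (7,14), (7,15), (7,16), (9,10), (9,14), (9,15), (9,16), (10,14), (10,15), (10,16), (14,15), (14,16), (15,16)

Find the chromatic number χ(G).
Clique number ω(G) = 9 (lower bound: χ ≥ ω).
The clique on [0, 2, 4, 7, 9, 10, 14, 15, 16] has size 9, forcing χ ≥ 9, and the coloring below uses 9 colors, so χ(G) = 9.
A valid 9-coloring: color 1: [15]; color 2: [4]; color 3: [0]; color 4: [16]; color 5: [7]; color 6: [14]; color 7: [2]; color 8: [9]; color 9: [10].

χ(G) = 9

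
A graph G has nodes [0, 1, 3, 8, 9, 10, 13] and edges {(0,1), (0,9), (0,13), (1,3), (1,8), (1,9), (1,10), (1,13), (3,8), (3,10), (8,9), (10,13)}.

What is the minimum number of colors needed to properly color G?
χ(G) = 3

Clique number ω(G) = 3 (lower bound: χ ≥ ω).
The clique on [0, 1, 9] has size 3, forcing χ ≥ 3, and the coloring below uses 3 colors, so χ(G) = 3.
A valid 3-coloring: color 1: [1]; color 2: [3, 9, 13]; color 3: [0, 8, 10].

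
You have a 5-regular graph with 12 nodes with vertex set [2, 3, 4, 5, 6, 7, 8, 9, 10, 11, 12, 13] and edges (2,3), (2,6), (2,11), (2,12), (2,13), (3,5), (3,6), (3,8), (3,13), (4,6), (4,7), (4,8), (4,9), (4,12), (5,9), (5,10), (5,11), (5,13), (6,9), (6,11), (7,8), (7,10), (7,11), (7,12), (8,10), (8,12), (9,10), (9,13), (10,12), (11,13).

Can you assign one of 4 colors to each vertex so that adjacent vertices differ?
Yes, G is 4-colorable

A valid 4-coloring: color 1: [2, 5, 7]; color 2: [8, 9, 11]; color 3: [6, 12, 13]; color 4: [3, 4, 10].
(χ(G) = 4 ≤ 4.)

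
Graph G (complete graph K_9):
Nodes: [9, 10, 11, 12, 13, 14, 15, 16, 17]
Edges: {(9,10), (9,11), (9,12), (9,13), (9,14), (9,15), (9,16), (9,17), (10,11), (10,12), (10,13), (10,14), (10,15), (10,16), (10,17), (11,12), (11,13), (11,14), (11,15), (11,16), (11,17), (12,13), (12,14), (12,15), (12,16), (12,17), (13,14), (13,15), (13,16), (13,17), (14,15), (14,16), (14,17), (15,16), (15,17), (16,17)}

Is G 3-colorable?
The clique on vertices [9, 10, 11, 12, 13, 14, 15, 16, 17] has size 9 > 3, so it alone needs 9 colors.

No, G is not 3-colorable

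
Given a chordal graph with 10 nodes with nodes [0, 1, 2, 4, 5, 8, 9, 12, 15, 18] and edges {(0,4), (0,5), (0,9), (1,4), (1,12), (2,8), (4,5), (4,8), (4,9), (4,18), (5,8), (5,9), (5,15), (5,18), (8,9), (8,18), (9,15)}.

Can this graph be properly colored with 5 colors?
A valid 5-coloring: color 1: [1, 2, 5]; color 2: [4, 12, 15]; color 3: [0, 8]; color 4: [9, 18].
(χ(G) = 4 ≤ 5.)

Yes, G is 5-colorable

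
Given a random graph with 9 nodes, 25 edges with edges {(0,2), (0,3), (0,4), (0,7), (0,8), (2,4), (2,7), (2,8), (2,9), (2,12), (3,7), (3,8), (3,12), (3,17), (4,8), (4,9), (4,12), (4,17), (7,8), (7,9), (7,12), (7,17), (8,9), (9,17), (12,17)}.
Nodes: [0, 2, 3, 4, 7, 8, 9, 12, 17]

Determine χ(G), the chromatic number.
χ(G) = 4

Clique number ω(G) = 4 (lower bound: χ ≥ ω).
The clique on [0, 2, 4, 8] has size 4, forcing χ ≥ 4, and the coloring below uses 4 colors, so χ(G) = 4.
A valid 4-coloring: color 1: [4, 7]; color 2: [2, 3]; color 3: [8, 17]; color 4: [0, 9, 12].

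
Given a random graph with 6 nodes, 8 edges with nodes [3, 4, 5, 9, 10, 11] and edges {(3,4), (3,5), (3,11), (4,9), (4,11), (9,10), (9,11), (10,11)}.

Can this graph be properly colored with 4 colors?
A valid 4-coloring: color 1: [5, 11]; color 2: [4, 10]; color 3: [3, 9].
(χ(G) = 3 ≤ 4.)

Yes, G is 4-colorable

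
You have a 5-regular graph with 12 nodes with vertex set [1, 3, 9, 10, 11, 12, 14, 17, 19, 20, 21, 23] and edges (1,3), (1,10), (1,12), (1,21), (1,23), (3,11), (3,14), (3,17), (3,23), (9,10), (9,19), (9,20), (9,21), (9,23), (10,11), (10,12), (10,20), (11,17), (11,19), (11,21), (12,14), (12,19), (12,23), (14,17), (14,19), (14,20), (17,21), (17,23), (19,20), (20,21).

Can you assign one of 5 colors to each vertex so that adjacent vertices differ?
A valid 5-coloring: color 1: [3, 10, 19, 21]; color 2: [11, 14, 23]; color 3: [9, 12, 17]; color 4: [1, 20].
(χ(G) = 4 ≤ 5.)

Yes, G is 5-colorable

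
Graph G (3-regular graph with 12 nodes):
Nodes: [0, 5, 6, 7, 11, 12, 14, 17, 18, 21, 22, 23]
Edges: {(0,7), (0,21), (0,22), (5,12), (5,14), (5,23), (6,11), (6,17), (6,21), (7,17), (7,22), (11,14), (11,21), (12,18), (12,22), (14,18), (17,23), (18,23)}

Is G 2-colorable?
The clique on vertices [0, 7, 22] has size 3 > 2, so it alone needs 3 colors.

No, G is not 2-colorable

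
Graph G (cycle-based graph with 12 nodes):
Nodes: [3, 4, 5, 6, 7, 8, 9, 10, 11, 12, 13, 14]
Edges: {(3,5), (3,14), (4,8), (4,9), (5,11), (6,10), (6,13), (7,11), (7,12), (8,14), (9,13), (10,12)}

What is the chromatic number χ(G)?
χ(G) = 2

Clique number ω(G) = 2 (lower bound: χ ≥ ω).
The graph is bipartite (no odd cycle), so 2 colors suffice: χ(G) = 2.
A valid 2-coloring: color 1: [3, 6, 8, 9, 11, 12]; color 2: [4, 5, 7, 10, 13, 14].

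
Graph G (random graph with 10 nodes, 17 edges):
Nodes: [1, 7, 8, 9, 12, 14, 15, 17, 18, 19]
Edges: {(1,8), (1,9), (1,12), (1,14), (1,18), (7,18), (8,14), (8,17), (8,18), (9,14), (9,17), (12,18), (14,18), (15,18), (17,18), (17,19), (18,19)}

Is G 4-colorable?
Yes, G is 4-colorable

A valid 4-coloring: color 1: [9, 18]; color 2: [1, 7, 15, 17]; color 3: [12, 14, 19]; color 4: [8].
(χ(G) = 4 ≤ 4.)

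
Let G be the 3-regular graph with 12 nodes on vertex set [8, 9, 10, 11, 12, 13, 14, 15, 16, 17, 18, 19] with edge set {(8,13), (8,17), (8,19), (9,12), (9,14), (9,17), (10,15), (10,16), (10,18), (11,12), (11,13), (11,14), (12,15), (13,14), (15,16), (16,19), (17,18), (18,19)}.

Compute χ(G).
Clique number ω(G) = 3 (lower bound: χ ≥ ω).
The clique on [10, 15, 16] has size 3, forcing χ ≥ 3, and the coloring below uses 3 colors, so χ(G) = 3.
A valid 3-coloring: color 1: [10, 12, 13, 17, 19]; color 2: [8, 9, 11, 16, 18]; color 3: [14, 15].

χ(G) = 3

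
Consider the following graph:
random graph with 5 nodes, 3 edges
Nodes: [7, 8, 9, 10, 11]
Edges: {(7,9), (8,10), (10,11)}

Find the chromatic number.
χ(G) = 2

Clique number ω(G) = 2 (lower bound: χ ≥ ω).
The graph is bipartite (no odd cycle), so 2 colors suffice: χ(G) = 2.
A valid 2-coloring: color 1: [9, 10]; color 2: [7, 8, 11].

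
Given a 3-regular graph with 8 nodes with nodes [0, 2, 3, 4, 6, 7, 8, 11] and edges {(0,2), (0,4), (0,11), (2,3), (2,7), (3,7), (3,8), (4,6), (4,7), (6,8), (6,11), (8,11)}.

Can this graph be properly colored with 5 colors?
Yes, G is 5-colorable

A valid 5-coloring: color 1: [0, 3, 6]; color 2: [7, 11]; color 3: [2, 4, 8].
(χ(G) = 3 ≤ 5.)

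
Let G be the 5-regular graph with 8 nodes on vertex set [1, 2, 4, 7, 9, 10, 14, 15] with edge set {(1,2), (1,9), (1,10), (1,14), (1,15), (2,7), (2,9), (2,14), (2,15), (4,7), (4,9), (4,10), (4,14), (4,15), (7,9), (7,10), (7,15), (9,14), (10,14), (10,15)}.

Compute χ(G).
Clique number ω(G) = 4 (lower bound: χ ≥ ω).
The clique on [1, 2, 9, 14] has size 4, forcing χ ≥ 4, and the coloring below uses 4 colors, so χ(G) = 4.
A valid 4-coloring: color 1: [2, 4]; color 2: [14, 15]; color 3: [9, 10]; color 4: [1, 7].

χ(G) = 4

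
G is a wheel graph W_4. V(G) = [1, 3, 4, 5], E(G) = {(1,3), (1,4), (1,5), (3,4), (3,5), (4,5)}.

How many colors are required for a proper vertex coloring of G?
Clique number ω(G) = 4 (lower bound: χ ≥ ω).
The clique on [1, 3, 4, 5] has size 4, forcing χ ≥ 4, and the coloring below uses 4 colors, so χ(G) = 4.
A valid 4-coloring: color 1: [4]; color 2: [1]; color 3: [5]; color 4: [3].

χ(G) = 4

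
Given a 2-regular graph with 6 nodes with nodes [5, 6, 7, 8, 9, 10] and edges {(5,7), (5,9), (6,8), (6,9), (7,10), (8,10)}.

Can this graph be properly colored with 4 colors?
Yes, G is 4-colorable

A valid 4-coloring: color 1: [5, 6, 10]; color 2: [7, 8, 9].
(χ(G) = 2 ≤ 4.)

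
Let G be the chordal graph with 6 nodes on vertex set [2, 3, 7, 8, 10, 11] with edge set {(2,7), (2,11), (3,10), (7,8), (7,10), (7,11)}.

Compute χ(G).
χ(G) = 3

Clique number ω(G) = 3 (lower bound: χ ≥ ω).
The clique on [2, 7, 11] has size 3, forcing χ ≥ 3, and the coloring below uses 3 colors, so χ(G) = 3.
A valid 3-coloring: color 1: [3, 7]; color 2: [2, 8, 10]; color 3: [11].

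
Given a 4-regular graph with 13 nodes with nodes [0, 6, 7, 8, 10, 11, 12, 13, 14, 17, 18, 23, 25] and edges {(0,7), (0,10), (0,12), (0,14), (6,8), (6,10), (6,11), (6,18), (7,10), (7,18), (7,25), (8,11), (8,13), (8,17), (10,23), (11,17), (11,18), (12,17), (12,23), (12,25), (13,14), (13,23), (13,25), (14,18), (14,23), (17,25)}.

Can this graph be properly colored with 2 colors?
No, G is not 2-colorable

The clique on vertices [0, 7, 10] has size 3 > 2, so it alone needs 3 colors.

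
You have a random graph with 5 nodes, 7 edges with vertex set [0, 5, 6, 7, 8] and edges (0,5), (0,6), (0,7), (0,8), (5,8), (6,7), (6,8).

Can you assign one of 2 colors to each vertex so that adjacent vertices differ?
The clique on vertices [0, 5, 8] has size 3 > 2, so it alone needs 3 colors.

No, G is not 2-colorable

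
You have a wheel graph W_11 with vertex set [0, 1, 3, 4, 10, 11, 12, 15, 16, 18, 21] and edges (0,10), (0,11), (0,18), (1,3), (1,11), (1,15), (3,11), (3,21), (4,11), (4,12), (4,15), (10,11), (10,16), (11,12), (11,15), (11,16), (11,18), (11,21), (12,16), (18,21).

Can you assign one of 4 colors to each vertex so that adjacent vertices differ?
A valid 4-coloring: color 1: [11]; color 2: [0, 1, 4, 16, 21]; color 3: [3, 10, 12, 15, 18].
(χ(G) = 3 ≤ 4.)

Yes, G is 4-colorable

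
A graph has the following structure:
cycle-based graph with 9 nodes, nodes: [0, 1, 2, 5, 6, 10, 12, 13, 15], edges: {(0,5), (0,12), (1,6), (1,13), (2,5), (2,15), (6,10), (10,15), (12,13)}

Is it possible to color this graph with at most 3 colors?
A valid 3-coloring: color 1: [0, 6, 13, 15]; color 2: [1, 5, 10, 12]; color 3: [2].
(χ(G) = 3 ≤ 3.)

Yes, G is 3-colorable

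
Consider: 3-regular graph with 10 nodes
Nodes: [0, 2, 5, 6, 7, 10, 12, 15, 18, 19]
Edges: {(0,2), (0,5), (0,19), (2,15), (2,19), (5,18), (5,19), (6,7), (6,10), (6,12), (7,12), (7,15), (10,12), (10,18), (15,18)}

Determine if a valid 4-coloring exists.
Yes, G is 4-colorable

A valid 4-coloring: color 1: [0, 12, 18]; color 2: [2, 5, 7, 10]; color 3: [6, 15, 19].
(χ(G) = 3 ≤ 4.)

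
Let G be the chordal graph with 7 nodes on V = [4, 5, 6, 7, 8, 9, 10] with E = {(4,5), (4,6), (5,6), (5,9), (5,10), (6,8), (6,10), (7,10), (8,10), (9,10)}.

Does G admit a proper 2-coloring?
The clique on vertices [6, 8, 10] has size 3 > 2, so it alone needs 3 colors.

No, G is not 2-colorable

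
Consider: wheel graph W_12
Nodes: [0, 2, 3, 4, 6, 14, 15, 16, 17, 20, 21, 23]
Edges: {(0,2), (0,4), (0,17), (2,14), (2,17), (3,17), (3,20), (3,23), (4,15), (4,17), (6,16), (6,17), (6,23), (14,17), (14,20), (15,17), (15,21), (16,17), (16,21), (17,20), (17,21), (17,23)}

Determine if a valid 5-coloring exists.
Yes, G is 5-colorable

A valid 5-coloring: color 1: [17]; color 2: [0, 3, 6, 14, 15]; color 3: [2, 4, 16, 20, 23]; color 4: [21].
(χ(G) = 4 ≤ 5.)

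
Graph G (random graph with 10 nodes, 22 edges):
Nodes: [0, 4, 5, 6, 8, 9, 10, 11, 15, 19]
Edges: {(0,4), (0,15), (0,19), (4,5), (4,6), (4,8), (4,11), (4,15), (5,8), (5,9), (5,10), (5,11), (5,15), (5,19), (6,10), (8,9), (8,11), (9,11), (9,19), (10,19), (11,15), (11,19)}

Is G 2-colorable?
No, G is not 2-colorable

The clique on vertices [5, 8, 9, 11] has size 4 > 2, so it alone needs 4 colors.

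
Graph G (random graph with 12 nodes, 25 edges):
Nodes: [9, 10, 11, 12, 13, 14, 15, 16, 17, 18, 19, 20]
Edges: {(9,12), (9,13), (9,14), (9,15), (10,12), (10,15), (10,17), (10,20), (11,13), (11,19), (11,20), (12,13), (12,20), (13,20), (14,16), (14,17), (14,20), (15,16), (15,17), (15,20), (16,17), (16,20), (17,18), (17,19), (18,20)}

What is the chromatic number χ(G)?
Clique number ω(G) = 3 (lower bound: χ ≥ ω).
The clique on [9, 12, 13] has size 3, forcing χ ≥ 3, and the coloring below uses 3 colors, so χ(G) = 3.
A valid 3-coloring: color 1: [9, 17, 20]; color 2: [11, 12, 14, 15, 18]; color 3: [10, 13, 16, 19].

χ(G) = 3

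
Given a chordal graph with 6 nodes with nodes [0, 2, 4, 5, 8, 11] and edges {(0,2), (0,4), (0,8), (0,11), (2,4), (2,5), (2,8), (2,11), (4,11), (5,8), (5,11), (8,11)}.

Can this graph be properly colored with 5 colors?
Yes, G is 5-colorable

A valid 5-coloring: color 1: [11]; color 2: [2]; color 3: [0, 5]; color 4: [4, 8].
(χ(G) = 4 ≤ 5.)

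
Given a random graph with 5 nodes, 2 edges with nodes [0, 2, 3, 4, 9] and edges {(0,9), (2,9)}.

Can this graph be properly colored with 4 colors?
Yes, G is 4-colorable

A valid 4-coloring: color 1: [3, 4, 9]; color 2: [0, 2].
(χ(G) = 2 ≤ 4.)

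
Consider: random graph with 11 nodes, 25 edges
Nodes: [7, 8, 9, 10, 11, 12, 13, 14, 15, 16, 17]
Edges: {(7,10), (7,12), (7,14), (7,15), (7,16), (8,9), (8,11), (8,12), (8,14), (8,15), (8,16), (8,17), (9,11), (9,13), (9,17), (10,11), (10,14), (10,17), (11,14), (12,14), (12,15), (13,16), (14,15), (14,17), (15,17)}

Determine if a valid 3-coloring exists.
No, G is not 3-colorable

The clique on vertices [8, 14, 15, 17] has size 4 > 3, so it alone needs 4 colors.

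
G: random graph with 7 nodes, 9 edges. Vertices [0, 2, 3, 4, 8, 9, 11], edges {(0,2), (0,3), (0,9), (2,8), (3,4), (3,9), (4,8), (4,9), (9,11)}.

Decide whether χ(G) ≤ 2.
No, G is not 2-colorable

The clique on vertices [0, 3, 9] has size 3 > 2, so it alone needs 3 colors.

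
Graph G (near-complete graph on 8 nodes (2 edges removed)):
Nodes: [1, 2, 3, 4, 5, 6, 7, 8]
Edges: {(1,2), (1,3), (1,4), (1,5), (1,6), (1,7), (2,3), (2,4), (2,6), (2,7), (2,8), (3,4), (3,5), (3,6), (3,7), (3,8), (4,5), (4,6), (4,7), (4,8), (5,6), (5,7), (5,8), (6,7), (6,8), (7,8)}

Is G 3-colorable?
No, G is not 3-colorable

The clique on vertices [2, 3, 4, 6, 7, 8] has size 6 > 3, so it alone needs 6 colors.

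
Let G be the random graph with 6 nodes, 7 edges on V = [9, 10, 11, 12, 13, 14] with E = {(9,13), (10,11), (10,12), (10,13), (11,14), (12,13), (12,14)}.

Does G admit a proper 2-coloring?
The clique on vertices [10, 12, 13] has size 3 > 2, so it alone needs 3 colors.

No, G is not 2-colorable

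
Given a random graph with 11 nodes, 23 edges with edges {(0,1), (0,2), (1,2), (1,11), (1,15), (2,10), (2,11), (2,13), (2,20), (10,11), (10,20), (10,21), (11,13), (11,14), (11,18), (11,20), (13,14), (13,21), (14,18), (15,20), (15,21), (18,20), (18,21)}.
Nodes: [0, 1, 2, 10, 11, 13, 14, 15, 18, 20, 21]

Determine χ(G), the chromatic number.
Clique number ω(G) = 4 (lower bound: χ ≥ ω).
The clique on [2, 10, 11, 20] has size 4, forcing χ ≥ 4, and the coloring below uses 4 colors, so χ(G) = 4.
A valid 4-coloring: color 1: [0, 11, 21]; color 2: [2, 15, 18]; color 3: [1, 13, 20]; color 4: [10, 14].

χ(G) = 4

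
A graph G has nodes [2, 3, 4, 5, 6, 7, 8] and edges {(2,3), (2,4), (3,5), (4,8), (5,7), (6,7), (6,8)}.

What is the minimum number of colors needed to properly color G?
χ(G) = 3

Clique number ω(G) = 2 (lower bound: χ ≥ ω).
Odd cycle [4, 8, 6, 7, 5, 3, 2] needs 3 colors (χ ≥ 3).
The coloring below uses 3 colors, so χ(G) = 3.
A valid 3-coloring: color 1: [3, 4, 6]; color 2: [2, 7, 8]; color 3: [5].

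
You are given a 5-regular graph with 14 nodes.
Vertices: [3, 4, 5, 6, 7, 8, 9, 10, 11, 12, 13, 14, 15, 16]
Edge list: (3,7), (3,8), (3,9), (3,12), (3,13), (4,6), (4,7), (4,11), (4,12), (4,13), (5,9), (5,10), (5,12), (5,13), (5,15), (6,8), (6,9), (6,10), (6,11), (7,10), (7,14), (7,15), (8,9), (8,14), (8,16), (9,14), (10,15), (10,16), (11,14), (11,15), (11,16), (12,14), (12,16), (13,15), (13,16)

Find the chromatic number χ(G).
χ(G) = 4

Clique number ω(G) = 3 (lower bound: χ ≥ ω).
Suppose a proper 3-coloring c exists. The clique [3, 8, 9] takes 3 distinct colors; by symmetry let c(3) = 1, c(8) = 2, c(9) = 3.
- Vertex 6: neighbors [8, 9] already have colors [2, 3] ⇒ c(6) = 1.
- Vertex 14: neighbors [8, 9] already have colors [2, 3] ⇒ c(14) = 1.
- Vertex 4: neighbors [6] already have colors [1]; try each remaining color.
- Case c(4) = 2:
  - Vertex 13: neighbors [3, 4] already have colors [1, 2] ⇒ c(13) = 3.
  - Vertex 16: neighbors [8, 13] already have colors [2, 3] ⇒ c(16) = 1.
  - Vertex 7: neighbors [3, 4] already have colors [1, 2] ⇒ c(7) = 3.
  - Vertex 10: neighbors [6, 7] already have colors [1, 3] ⇒ c(10) = 2.
  - Vertex 5: neighbors [10, 9] already have colors [2, 3] ⇒ c(5) = 1.
  - Vertex 15: neighbors [5, 10, 7] already have colors [1, 2, 3] — all 3 colors blocked. Contradiction.
- Case c(4) = 3:
  - Vertex 13: neighbors [3, 4] already have colors [1, 3] ⇒ c(13) = 2.
  - Vertex 5: neighbors [13, 9] already have colors [2, 3] ⇒ c(5) = 1.
  - Vertex 15: neighbors [5, 13] already have colors [1, 2] ⇒ c(15) = 3.
  - Vertex 10: neighbors [5, 15] already have colors [1, 3] ⇒ c(10) = 2.
  - Vertex 7: neighbors [3, 10, 4] already have colors [1, 2, 3] — all 3 colors blocked. Contradiction.
Every case ends in a contradiction, so G has no proper 3-coloring (χ ≥ 4).
The coloring below uses 4 colors, so χ(G) = 4.
A valid 4-coloring: color 1: [5, 7, 8, 11]; color 2: [3, 4, 14, 15, 16]; color 3: [9, 10, 12, 13]; color 4: [6].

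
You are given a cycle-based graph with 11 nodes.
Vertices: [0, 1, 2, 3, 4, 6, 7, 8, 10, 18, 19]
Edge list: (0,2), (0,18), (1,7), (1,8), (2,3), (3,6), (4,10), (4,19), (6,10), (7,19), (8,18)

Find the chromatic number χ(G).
χ(G) = 3

Clique number ω(G) = 2 (lower bound: χ ≥ ω).
Odd cycle [2, 3, 6, 10, 4, 19, 7, 1, 8, 18, 0] needs 3 colors (χ ≥ 3).
The coloring below uses 3 colors, so χ(G) = 3.
A valid 3-coloring: color 1: [2, 4, 6, 7, 18]; color 2: [0, 1, 3, 10, 19]; color 3: [8].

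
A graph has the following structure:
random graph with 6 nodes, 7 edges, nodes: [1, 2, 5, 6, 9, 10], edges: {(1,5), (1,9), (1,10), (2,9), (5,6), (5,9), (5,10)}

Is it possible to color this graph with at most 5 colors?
A valid 5-coloring: color 1: [2, 5]; color 2: [1, 6]; color 3: [9, 10].
(χ(G) = 3 ≤ 5.)

Yes, G is 5-colorable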